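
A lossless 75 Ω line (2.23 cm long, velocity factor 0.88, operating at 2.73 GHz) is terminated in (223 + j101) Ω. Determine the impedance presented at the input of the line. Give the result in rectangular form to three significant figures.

Z_in ≈ 21.9 − j18.2 Ω

λ = v/f = 0.88·c / 2.73 GHz = 0.0967 m
βl = 2π·l/λ = 2π × 0.231 = 83°
tan(βl) = tan(83°) = 8.16
Z_in = Z_0·(Z_L + jZ_0·tanβl)/(Z_0 + jZ_L·tanβl)
     = 75·(223 + j713)/(-750 + j1820)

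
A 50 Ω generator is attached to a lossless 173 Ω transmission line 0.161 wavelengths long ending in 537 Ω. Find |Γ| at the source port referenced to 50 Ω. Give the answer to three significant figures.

βl = 2π × 0.161 = 58°
tan(βl) = 1.6
Z_in = Z_0·(Z_L + jZ_0·tanβl)/(Z_0 + jZ_L·tanβl) = 74.5 − j93.2 Ω
Γ_s = (Z_in − Z_s)/(Z_in + Z_s) = (24.5 − j93.2)/(125 − j93.2), |Γ_s| = 0.62

|Γ| ≈ 0.62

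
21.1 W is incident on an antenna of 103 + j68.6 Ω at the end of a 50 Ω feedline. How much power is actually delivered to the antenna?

|Γ| = |(53 + j68.6)/(153 + j68.6)| = 0.517
|Γ|² = 0.267
P_refl = |Γ|²·P_inc = 5.64 W, P_del = (1 − |Γ|²)·P_inc = 15.5 W

P_delivered ≈ 15.5 W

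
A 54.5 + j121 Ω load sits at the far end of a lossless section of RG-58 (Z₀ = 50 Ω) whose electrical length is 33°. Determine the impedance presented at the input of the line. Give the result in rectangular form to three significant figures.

tan(βl) = tan(33°) = 0.649
Z_in = Z_0·(Z_L + jZ_0·tanβl)/(Z_0 + jZ_L·tanβl)
     = 50·(54.5 + j153)/(-28.6 + j35.4)

Z_in ≈ 93.6 − j153 Ω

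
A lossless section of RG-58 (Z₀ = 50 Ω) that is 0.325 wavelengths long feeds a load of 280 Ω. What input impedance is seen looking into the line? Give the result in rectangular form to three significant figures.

βl = 2π × 0.325 = 117°
tan(βl) = tan(117°) = -1.96
Z_in = Z_0·(Z_L + jZ_0·tanβl)/(Z_0 + jZ_L·tanβl)
     = 50·(280 − j98.1)/(50 − j550)

Z_in ≈ 11.2 + j24.5 Ω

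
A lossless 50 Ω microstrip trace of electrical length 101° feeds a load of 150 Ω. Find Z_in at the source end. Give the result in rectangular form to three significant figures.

Z_in ≈ 17.2 + j8.6 Ω

tan(βl) = tan(101°) = -5.14
Z_in = Z_0·(Z_L + jZ_0·tanβl)/(Z_0 + jZ_L·tanβl)
     = 50·(150 − j257)/(50 − j772)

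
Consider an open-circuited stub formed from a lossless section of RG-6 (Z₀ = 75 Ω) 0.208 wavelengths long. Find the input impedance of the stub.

Z_in ≈ −j20.3 Ω

βl = 2π × 0.208 = 74.9°
tan(βl) = 3.7
For an open-circuited stub, Z_in = −jZ_0·cot(βl) = −jZ_0/tan(βl)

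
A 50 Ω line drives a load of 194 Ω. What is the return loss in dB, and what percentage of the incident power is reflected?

RL ≈ 4.58 dB; 34.8% of incident power reflected

Γ = (194 − 50)/(194 + 50) = 0.59
RL = −20·log₁₀(0.59) = 4.58 dB
P_refl/P_inc = |Γ|² = 0.348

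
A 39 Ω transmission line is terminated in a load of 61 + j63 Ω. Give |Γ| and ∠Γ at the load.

Γ = (Z_L − Z_0)/(Z_L + Z_0) = (22 + j63)/(100 + j63)
|Γ| = 66.7/118 = 0.565

Γ ≈ 0.565 ∠ 38.5°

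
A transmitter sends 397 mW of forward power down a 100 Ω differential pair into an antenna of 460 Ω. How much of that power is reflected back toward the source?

P_reflected ≈ 164 mW

Γ = (460 − 100)/(460 + 100) = 0.643
|Γ|² = 0.413
P_refl = |Γ|²·P_inc = 164 mW, P_del = (1 − |Γ|²)·P_inc = 233 mW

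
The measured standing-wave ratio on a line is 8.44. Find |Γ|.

|Γ| = (S − 1)/(S + 1) = (8.44 − 1)/(8.44 + 1) = 7.44/9.44

|Γ| ≈ 0.788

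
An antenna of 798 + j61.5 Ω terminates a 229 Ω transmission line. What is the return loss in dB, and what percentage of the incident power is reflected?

Γ = (569 + j61.5)/(1027 + j61.5), |Γ| = 0.556
RL = −20·log₁₀(0.556) = 5.09 dB
P_refl/P_inc = |Γ|² = 0.309

RL ≈ 5.09 dB; 30.9% of incident power reflected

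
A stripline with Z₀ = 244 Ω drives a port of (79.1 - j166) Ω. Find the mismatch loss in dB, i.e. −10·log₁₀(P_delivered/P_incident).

Γ = (-164.9 − j166)/(323.1 − j166), |Γ| = 0.644
|Γ|² = 0.415, so P_del/P_inc = 1 − |Γ|² = 0.585
ML = −10·log₁₀(1 − |Γ|²)

mismatch loss ≈ 2.33 dB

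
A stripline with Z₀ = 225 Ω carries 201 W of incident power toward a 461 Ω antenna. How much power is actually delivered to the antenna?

P_delivered ≈ 177 W

Γ = (461 − 225)/(461 + 225) = 0.344
|Γ|² = 0.118
P_refl = |Γ|²·P_inc = 23.8 W, P_del = (1 − |Γ|²)·P_inc = 177 W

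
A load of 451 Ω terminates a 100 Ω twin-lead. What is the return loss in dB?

Γ = (451 − 100)/(451 + 100) = 0.637
RL = −20·log₁₀|Γ| = −20·log₁₀(0.637)

RL ≈ 3.92 dB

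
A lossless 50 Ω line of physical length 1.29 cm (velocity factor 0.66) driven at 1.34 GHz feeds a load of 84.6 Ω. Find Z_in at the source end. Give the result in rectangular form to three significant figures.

Z_in ≈ 56.2 − j27.5 Ω

λ = v/f = 0.66·c / 1.34 GHz = 0.148 m
βl = 2π·l/λ = 2π × 0.0873 = 31.4°
tan(βl) = tan(31.4°) = 0.611
Z_in = Z_0·(Z_L + jZ_0·tanβl)/(Z_0 + jZ_L·tanβl)
     = 50·(84.6 + j30.6)/(50 + j51.7)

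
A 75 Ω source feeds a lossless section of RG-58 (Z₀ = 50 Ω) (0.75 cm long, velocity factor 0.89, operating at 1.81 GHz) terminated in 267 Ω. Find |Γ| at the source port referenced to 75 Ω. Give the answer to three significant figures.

λ = v/f = 0.89·c / 1.81 GHz = 0.148 m
βl = 2π·l/λ = 2π × 0.0508 = 18.3°
tan(βl) = 0.331
Z_in = Z_0·(Z_L + jZ_0·tanβl)/(Z_0 + jZ_L·tanβl) = 71.9 − j110 Ω
Γ_s = (Z_in − Z_s)/(Z_in + Z_s) = (-3.11 − j110)/(147 − j110), |Γ_s| = 0.601

|Γ| ≈ 0.601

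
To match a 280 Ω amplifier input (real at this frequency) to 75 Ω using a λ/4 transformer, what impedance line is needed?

Z_qwt ≈ 145 Ω

Z_qwt = √(Z_0·R_L) = √(75 × 280) = √21000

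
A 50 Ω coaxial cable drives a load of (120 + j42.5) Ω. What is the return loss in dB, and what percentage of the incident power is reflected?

RL ≈ 6.61 dB; 21.8% of incident power reflected

Γ = (70 + j42.5)/(170 + j42.5), |Γ| = 0.467
RL = −20·log₁₀(0.467) = 6.61 dB
P_refl/P_inc = |Γ|² = 0.218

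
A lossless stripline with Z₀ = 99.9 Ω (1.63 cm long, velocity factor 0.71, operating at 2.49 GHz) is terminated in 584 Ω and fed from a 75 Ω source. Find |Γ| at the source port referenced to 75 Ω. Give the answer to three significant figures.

λ = v/f = 0.71·c / 2.49 GHz = 0.0855 m
βl = 2π·l/λ = 2π × 0.191 = 68.6°
tan(βl) = 2.55
Z_in = Z_0·(Z_L + jZ_0·tanβl)/(Z_0 + jZ_L·tanβl) = 19.6 − j37.8 Ω
Γ_s = (Z_in − Z_s)/(Z_in + Z_s) = (-55.4 − j37.8)/(94.6 − j37.8), |Γ_s| = 0.658

|Γ| ≈ 0.658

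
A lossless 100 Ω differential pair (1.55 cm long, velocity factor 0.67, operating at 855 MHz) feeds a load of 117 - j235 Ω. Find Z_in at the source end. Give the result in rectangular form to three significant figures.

λ = v/f = 0.67·c / 855 MHz = 0.235 m
βl = 2π·l/λ = 2π × 0.0659 = 23.7°
tan(βl) = tan(23.7°) = 0.44
Z_in = Z_0·(Z_L + jZ_0·tanβl)/(Z_0 + jZ_L·tanβl)
     = 100·(117 − j191)/(203 + j51.4)

Z_in ≈ 31.7 − j102 Ω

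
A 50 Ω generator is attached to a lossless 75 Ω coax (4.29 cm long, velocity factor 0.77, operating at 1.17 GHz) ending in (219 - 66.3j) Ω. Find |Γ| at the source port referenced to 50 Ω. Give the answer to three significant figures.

λ = v/f = 0.77·c / 1.17 GHz = 0.197 m
βl = 2π·l/λ = 2π × 0.217 = 78.2°
tan(βl) = 4.8
Z_in = Z_0·(Z_L + jZ_0·tanβl)/(Z_0 + jZ_L·tanβl) = 23.5 − j6.84 Ω
Γ_s = (Z_in − Z_s)/(Z_in + Z_s) = (-26.5 − j6.84)/(73.5 − j6.84), |Γ_s| = 0.371

|Γ| ≈ 0.371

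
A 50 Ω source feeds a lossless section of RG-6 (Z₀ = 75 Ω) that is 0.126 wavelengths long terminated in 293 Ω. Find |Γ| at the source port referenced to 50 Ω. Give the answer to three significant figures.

|Γ| ≈ 0.619

βl = 2π × 0.126 = 45.4°
tan(βl) = 1.01
Z_in = Z_0·(Z_L + jZ_0·tanβl)/(Z_0 + jZ_L·tanβl) = 35.6 − j65.1 Ω
Γ_s = (Z_in − Z_s)/(Z_in + Z_s) = (-14.4 − j65.1)/(85.6 − j65.1), |Γ_s| = 0.619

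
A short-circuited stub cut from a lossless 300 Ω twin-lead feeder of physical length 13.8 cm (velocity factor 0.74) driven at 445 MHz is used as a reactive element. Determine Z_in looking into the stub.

Z_in ≈ −j1780 Ω

λ = v/f = 0.74·c / 445 MHz = 0.499 m
βl = 2π·l/λ = 2π × 0.277 = 99.6°
tan(βl) = -5.92
For a short-circuited stub, Z_in = jZ_0·tan(βl)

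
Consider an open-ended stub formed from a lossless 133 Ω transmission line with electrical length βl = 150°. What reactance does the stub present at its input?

tan(βl) = -0.577
For an open-ended stub, Z_in = −jZ_0·cot(βl) = −jZ_0/tan(βl)

X_in ≈ 230 Ω (inductive)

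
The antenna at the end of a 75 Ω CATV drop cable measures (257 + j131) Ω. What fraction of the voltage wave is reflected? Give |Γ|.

Γ = (Z_L − Z_0)/(Z_L + Z_0) = (182 + j131)/(332 + j131)
|Γ| = 224/357

|Γ| ≈ 0.628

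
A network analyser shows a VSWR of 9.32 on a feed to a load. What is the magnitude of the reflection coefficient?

|Γ| ≈ 0.806

|Γ| = (S − 1)/(S + 1) = (9.32 − 1)/(9.32 + 1) = 8.32/10.3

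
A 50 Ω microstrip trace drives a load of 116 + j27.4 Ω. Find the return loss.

RL ≈ 7.44 dB

Γ = (66 + j27.4)/(166 + j27.4), |Γ| = 0.425
RL = −20·log₁₀|Γ| = −20·log₁₀(0.425)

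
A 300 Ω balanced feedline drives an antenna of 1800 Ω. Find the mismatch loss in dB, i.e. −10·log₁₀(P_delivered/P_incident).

mismatch loss ≈ 3.1 dB

Γ = (1800 − 300)/(1800 + 300) = 0.714
|Γ|² = 0.51, so P_del/P_inc = 1 − |Γ|² = 0.49
ML = −10·log₁₀(1 − |Γ|²)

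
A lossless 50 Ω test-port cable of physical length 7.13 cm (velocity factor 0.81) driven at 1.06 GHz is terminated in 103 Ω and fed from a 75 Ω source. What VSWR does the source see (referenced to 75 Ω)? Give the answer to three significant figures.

λ = v/f = 0.81·c / 1.06 GHz = 0.229 m
βl = 2π·l/λ = 2π × 0.311 = 112°
tan(βl) = -2.48
Z_in = Z_0·(Z_L + jZ_0·tanβl)/(Z_0 + jZ_L·tanβl) = 27.2 + j14.8 Ω
Γ_s = (Z_in − Z_s)/(Z_in + Z_s) = (-47.8 + j14.8)/(102 + j14.8), |Γ_s| = 0.485
VSWR = (1 + |Γ_s|)/(1 − |Γ_s|)

VSWR ≈ 2.88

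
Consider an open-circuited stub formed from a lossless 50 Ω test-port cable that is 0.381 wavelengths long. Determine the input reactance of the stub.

βl = 2π × 0.381 = 137°
tan(βl) = -0.927
For an open-circuited stub, Z_in = −jZ_0·cot(βl) = −jZ_0/tan(βl)

X_in ≈ 53.9 Ω (inductive)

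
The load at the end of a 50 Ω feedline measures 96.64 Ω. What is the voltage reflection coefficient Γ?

Γ = (Z_L − Z_0)/(Z_L + Z_0) = (96.64 − 50)/(96.64 + 50) = 46.64/146.6

Γ = 0.318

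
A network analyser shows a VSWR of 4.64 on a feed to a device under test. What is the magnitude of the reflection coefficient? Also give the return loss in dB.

|Γ| ≈ 0.645; return loss ≈ 3.8 dB

|Γ| = (S − 1)/(S + 1) = (4.64 − 1)/(4.64 + 1) = 3.64/5.64
RL = −20·log₁₀|Γ| = −20·log₁₀(0.645)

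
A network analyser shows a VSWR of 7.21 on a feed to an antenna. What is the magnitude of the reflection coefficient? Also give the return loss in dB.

|Γ| ≈ 0.756; return loss ≈ 2.43 dB

|Γ| = (S − 1)/(S + 1) = (7.21 − 1)/(7.21 + 1) = 6.21/8.21
RL = −20·log₁₀|Γ| = −20·log₁₀(0.756)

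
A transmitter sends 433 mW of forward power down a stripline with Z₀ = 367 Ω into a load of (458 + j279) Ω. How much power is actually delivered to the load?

|Γ| = |(91 + j279)/(825 + j279)| = 0.337
|Γ|² = 0.114
P_refl = |Γ|²·P_inc = 49.2 mW, P_del = (1 − |Γ|²)·P_inc = 384 mW

P_delivered ≈ 384 mW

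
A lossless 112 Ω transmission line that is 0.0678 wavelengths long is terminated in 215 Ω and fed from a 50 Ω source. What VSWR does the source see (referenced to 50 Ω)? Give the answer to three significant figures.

βl = 2π × 0.0678 = 24.4°
tan(βl) = 0.454
Z_in = Z_0·(Z_L + jZ_0·tanβl)/(Z_0 + jZ_L·tanβl) = 147 − j77.6 Ω
Γ_s = (Z_in − Z_s)/(Z_in + Z_s) = (97.4 − j77.6)/(197 − j77.6), |Γ_s| = 0.587
VSWR = (1 + |Γ_s|)/(1 − |Γ_s|)

VSWR ≈ 3.84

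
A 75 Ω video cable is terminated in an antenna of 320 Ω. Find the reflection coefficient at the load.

Γ = (Z_L − Z_0)/(Z_L + Z_0) = (320 − 75)/(320 + 75) = 245/395

Γ = 0.62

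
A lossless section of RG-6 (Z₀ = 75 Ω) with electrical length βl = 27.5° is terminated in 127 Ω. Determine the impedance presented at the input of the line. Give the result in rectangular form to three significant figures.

tan(βl) = tan(27.5°) = 0.521
Z_in = Z_0·(Z_L + jZ_0·tanβl)/(Z_0 + jZ_L·tanβl)
     = 75·(127 + j39)/(75 + j66.1)

Z_in ≈ 90.8 − j41 Ω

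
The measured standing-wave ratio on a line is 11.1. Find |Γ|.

|Γ| ≈ 0.835

|Γ| = (S − 1)/(S + 1) = (11.1 − 1)/(11.1 + 1) = 10.1/12.1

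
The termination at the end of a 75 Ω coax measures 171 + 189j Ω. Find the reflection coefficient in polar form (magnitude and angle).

Γ = (Z_L − Z_0)/(Z_L + Z_0) = (96 + j189)/(246 + j189)
|Γ| = 212/310 = 0.683

Γ ≈ 0.683 ∠ 25.5°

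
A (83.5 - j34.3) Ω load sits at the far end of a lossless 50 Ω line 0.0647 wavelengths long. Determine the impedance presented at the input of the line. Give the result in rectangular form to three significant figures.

Z_in ≈ 45.1 − j34.9 Ω

βl = 2π × 0.0647 = 23.3°
tan(βl) = tan(23.3°) = 0.431
Z_in = Z_0·(Z_L + jZ_0·tanβl)/(Z_0 + jZ_L·tanβl)
     = 50·(83.5 − j12.8)/(64.8 + j35.9)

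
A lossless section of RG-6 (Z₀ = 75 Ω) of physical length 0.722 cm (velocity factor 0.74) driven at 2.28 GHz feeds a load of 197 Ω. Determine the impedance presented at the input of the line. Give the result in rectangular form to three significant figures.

λ = v/f = 0.74·c / 2.28 GHz = 0.0974 m
βl = 2π·l/λ = 2π × 0.0742 = 26.7°
tan(βl) = tan(26.7°) = 0.503
Z_in = Z_0·(Z_L + jZ_0·tanβl)/(Z_0 + jZ_L·tanβl)
     = 75·(197 + j37.7)/(75 + j99.1)

Z_in ≈ 89.9 − j81.1 Ω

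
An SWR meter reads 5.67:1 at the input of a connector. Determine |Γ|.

|Γ| ≈ 0.7

|Γ| = (S − 1)/(S + 1) = (5.67 − 1)/(5.67 + 1) = 4.67/6.67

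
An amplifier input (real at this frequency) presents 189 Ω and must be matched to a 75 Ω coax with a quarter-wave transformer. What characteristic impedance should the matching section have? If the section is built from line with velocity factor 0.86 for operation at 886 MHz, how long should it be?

Z_qwt ≈ 119 Ω; length ≈ 7.28 cm

Z_qwt = √(Z_0·R_L) = √(75 × 189) = √14180
λ = 0.86·c/f = 0.291 m, so l = λ/4 = 0.0728 m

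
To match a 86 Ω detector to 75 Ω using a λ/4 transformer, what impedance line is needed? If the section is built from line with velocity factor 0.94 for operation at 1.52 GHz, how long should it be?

Z_qwt ≈ 80.3 Ω; length ≈ 4.64 cm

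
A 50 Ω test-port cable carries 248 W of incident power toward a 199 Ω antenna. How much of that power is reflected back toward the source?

P_reflected ≈ 88.8 W

Γ = (199 − 50)/(199 + 50) = 0.598
|Γ|² = 0.358
P_refl = |Γ|²·P_inc = 88.8 W, P_del = (1 − |Γ|²)·P_inc = 159 W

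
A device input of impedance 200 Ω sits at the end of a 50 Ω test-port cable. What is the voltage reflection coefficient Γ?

Γ = 0.6

Γ = (Z_L − Z_0)/(Z_L + Z_0) = (200 − 50)/(200 + 50) = 150/250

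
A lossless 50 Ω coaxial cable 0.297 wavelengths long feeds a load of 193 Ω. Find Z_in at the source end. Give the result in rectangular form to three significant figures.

Z_in ≈ 14.1 + j14.1 Ω

βl = 2π × 0.297 = 107°
tan(βl) = tan(107°) = -3.29
Z_in = Z_0·(Z_L + jZ_0·tanβl)/(Z_0 + jZ_L·tanβl)
     = 50·(193 − j164)/(50 − j634)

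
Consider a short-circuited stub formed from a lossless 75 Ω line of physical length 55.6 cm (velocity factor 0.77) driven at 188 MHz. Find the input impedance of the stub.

Z_in ≈ −j23.1 Ω

λ = v/f = 0.77·c / 188 MHz = 1.23 m
βl = 2π·l/λ = 2π × 0.453 = 163°
tan(βl) = -0.308
For a short-circuited stub, Z_in = jZ_0·tan(βl)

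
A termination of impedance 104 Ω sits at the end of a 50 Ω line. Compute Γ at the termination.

Γ = 0.351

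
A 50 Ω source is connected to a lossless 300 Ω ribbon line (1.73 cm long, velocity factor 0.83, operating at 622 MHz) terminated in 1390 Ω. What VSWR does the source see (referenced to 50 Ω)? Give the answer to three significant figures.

VSWR ≈ 25.9

λ = v/f = 0.83·c / 622 MHz = 0.4 m
βl = 2π·l/λ = 2π × 0.0432 = 15.6°
tan(βl) = 0.278
Z_in = Z_0·(Z_L + jZ_0·tanβl)/(Z_0 + jZ_L·tanβl) = 562 − j642 Ω
Γ_s = (Z_in − Z_s)/(Z_in + Z_s) = (512 − j642)/(612 − j642), |Γ_s| = 0.926
VSWR = (1 + |Γ_s|)/(1 − |Γ_s|)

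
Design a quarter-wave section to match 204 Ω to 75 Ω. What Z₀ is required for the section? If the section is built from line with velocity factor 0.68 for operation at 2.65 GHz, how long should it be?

Z_qwt ≈ 124 Ω; length ≈ 1.92 cm

Z_qwt = √(Z_0·R_L) = √(75 × 204) = √15300
λ = 0.68·c/f = 0.077 m, so l = λ/4 = 0.0192 m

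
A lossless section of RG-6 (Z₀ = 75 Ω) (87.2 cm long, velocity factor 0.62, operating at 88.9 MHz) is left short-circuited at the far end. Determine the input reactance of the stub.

X_in ≈ -43.2 Ω (capacitive)

λ = v/f = 0.62·c / 88.9 MHz = 2.09 m
βl = 2π·l/λ = 2π × 0.417 = 150°
tan(βl) = -0.576
For a short-circuited stub, Z_in = jZ_0·tan(βl)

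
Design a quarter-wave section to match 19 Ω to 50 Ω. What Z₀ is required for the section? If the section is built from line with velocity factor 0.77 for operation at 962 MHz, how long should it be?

Z_qwt ≈ 30.8 Ω; length ≈ 6 cm

Z_qwt = √(Z_0·R_L) = √(50 × 19) = √950
λ = 0.77·c/f = 0.24 m, so l = λ/4 = 0.06 m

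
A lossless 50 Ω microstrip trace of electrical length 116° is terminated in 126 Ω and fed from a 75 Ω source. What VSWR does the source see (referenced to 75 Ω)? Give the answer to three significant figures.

VSWR ≈ 3.41

tan(βl) = -2.05
Z_in = Z_0·(Z_L + jZ_0·tanβl)/(Z_0 + jZ_L·tanβl) = 23.7 + j19.8 Ω
Γ_s = (Z_in − Z_s)/(Z_in + Z_s) = (-51.3 + j19.8)/(98.7 + j19.8), |Γ_s| = 0.547
VSWR = (1 + |Γ_s|)/(1 − |Γ_s|)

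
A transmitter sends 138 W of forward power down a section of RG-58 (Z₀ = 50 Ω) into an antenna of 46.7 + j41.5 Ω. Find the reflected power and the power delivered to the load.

|Γ| = |(-3.3 + j41.5)/(96.7 + j41.5)| = 0.396
|Γ|² = 0.157
P_refl = |Γ|²·P_inc = 21.6 W, P_del = (1 − |Γ|²)·P_inc = 116 W

P_reflected ≈ 21.6 W; P_delivered ≈ 116 W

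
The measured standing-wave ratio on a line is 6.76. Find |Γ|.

|Γ| = (S − 1)/(S + 1) = (6.76 − 1)/(6.76 + 1) = 5.76/7.76

|Γ| ≈ 0.742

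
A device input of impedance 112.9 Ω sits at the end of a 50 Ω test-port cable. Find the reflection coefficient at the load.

Γ = (Z_L − Z_0)/(Z_L + Z_0) = (112.9 − 50)/(112.9 + 50) = 62.9/162.9

Γ = 0.386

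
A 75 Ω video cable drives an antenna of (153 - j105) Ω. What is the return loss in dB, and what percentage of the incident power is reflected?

RL ≈ 5.66 dB; 27.2% of incident power reflected

Γ = (78 − j105)/(228 − j105), |Γ| = 0.521
RL = −20·log₁₀(0.521) = 5.66 dB
P_refl/P_inc = |Γ|² = 0.272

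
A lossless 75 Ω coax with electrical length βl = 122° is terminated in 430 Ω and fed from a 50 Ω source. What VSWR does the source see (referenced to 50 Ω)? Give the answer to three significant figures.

tan(βl) = -1.6
Z_in = Z_0·(Z_L + jZ_0·tanβl)/(Z_0 + jZ_L·tanβl) = 18 + j44.9 Ω
Γ_s = (Z_in − Z_s)/(Z_in + Z_s) = (-32 + j44.9)/(68 + j44.9), |Γ_s| = 0.677
VSWR = (1 + |Γ_s|)/(1 − |Γ_s|)

VSWR ≈ 5.19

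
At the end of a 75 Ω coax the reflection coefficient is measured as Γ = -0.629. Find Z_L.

Z_L ≈ 17.1 Ω

Z_L = Z_0·(1 + Γ)/(1 − Γ) = 75·(0.371)/(1.63)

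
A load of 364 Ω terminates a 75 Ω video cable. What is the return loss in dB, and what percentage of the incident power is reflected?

RL ≈ 3.63 dB; 43.3% of incident power reflected

Γ = (364 − 75)/(364 + 75) = 0.658
RL = −20·log₁₀(0.658) = 3.63 dB
P_refl/P_inc = |Γ|² = 0.433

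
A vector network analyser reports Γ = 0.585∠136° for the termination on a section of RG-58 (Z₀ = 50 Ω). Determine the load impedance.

Z_L ≈ 15.1 + j18.6 Ω

Z_L = Z_0·(1 + Γ)/(1 − Γ) = 50·(0.579 + j0.406)/(1.42 − j0.406)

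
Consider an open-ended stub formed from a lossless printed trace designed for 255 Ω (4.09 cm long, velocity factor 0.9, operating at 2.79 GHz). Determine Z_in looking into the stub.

Z_in ≈ +j483 Ω

λ = v/f = 0.9·c / 2.79 GHz = 0.0968 m
βl = 2π·l/λ = 2π × 0.423 = 152°
tan(βl) = -0.528
For an open-ended stub, Z_in = −jZ_0·cot(βl) = −jZ_0/tan(βl)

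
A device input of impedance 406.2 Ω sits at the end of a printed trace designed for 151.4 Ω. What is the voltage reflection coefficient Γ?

Γ = 0.457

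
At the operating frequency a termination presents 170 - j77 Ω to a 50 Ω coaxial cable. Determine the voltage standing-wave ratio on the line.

Γ = (Z_L − Z_0)/(Z_L + Z_0) = (120 − j77)/(220 − j77)
|Γ| = 143/233 = 0.612
VSWR = (1 + |Γ|)/(1 − |Γ|) = 1.61/0.388

VSWR ≈ 4.15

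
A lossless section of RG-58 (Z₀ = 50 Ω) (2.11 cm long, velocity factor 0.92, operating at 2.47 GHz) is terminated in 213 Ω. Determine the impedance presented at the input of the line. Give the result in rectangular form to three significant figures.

λ = v/f = 0.92·c / 2.47 GHz = 0.112 m
βl = 2π·l/λ = 2π × 0.189 = 68°
tan(βl) = tan(68°) = 2.47
Z_in = Z_0·(Z_L + jZ_0·tanβl)/(Z_0 + jZ_L·tanβl)
     = 50·(213 + j124)/(50 + j527)

Z_in ≈ 13.5 − j18.9 Ω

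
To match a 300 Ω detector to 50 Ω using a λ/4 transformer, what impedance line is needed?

Z_qwt ≈ 122 Ω

Z_qwt = √(Z_0·R_L) = √(50 × 300) = √15000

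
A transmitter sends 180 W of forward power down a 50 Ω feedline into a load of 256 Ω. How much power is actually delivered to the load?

P_delivered ≈ 98.4 W

Γ = (256 − 50)/(256 + 50) = 0.673
|Γ|² = 0.453
P_refl = |Γ|²·P_inc = 81.6 W, P_del = (1 − |Γ|²)·P_inc = 98.4 W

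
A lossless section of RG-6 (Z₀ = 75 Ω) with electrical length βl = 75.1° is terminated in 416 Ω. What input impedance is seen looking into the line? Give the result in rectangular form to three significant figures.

Z_in ≈ 14.4 − j19.3 Ω

tan(βl) = tan(75.1°) = 3.76
Z_in = Z_0·(Z_L + jZ_0·tanβl)/(Z_0 + jZ_L·tanβl)
     = 75·(416 + j282)/(75 + j1560)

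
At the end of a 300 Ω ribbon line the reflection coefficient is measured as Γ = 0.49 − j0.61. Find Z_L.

Z_L ≈ 184 − j579 Ω

Z_L = Z_0·(1 + Γ)/(1 − Γ) = 300·(1.49 − j0.61)/(0.51 + j0.61)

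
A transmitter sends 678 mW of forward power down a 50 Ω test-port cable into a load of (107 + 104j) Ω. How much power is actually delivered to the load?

P_delivered ≈ 409 mW

|Γ| = |(57 + j104)/(157 + j104)| = 0.63
|Γ|² = 0.397
P_refl = |Γ|²·P_inc = 269 mW, P_del = (1 − |Γ|²)·P_inc = 409 mW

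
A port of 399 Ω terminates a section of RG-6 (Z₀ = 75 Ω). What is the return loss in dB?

Γ = (399 − 75)/(399 + 75) = 0.684
RL = −20·log₁₀|Γ| = −20·log₁₀(0.684)

RL ≈ 3.3 dB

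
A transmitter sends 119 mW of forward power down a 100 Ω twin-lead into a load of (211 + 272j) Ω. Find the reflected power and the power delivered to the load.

P_reflected ≈ 60.2 mW; P_delivered ≈ 58.8 mW

|Γ| = |(111 + j272)/(311 + j272)| = 0.711
|Γ|² = 0.506
P_refl = |Γ|²·P_inc = 60.2 mW, P_del = (1 − |Γ|²)·P_inc = 58.8 mW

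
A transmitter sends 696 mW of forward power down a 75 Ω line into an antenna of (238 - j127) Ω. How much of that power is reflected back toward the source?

|Γ| = |(163 − j127)/(313 − j127)| = 0.612
|Γ|² = 0.374
P_refl = |Γ|²·P_inc = 260 mW, P_del = (1 − |Γ|²)·P_inc = 436 mW

P_reflected ≈ 260 mW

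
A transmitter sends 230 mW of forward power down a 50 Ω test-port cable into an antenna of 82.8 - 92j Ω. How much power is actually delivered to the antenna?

|Γ| = |(32.8 − j92)/(132.8 − j92)| = 0.605
|Γ|² = 0.366
P_refl = |Γ|²·P_inc = 84.1 mW, P_del = (1 − |Γ|²)·P_inc = 146 mW

P_delivered ≈ 146 mW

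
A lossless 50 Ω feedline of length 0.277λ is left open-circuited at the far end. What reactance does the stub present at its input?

X_in ≈ 8.56 Ω (inductive)

βl = 2π × 0.277 = 99.7°
tan(βl) = -5.84
For an open-circuited stub, Z_in = −jZ_0·cot(βl) = −jZ_0/tan(βl)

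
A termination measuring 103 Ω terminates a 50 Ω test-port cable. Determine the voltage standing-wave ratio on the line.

VSWR ≈ 2.06

Γ = (103 − 50)/(103 + 50) = 0.346
VSWR = (1 + 0.346)/(1 − 0.346)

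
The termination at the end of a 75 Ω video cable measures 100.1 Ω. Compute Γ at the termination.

Γ = 0.143

Γ = (Z_L − Z_0)/(Z_L + Z_0) = (100.1 − 75)/(100.1 + 75) = 25.1/175.1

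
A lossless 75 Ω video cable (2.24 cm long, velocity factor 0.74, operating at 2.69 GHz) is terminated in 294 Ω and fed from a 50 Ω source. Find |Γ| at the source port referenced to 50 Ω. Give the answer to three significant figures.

λ = v/f = 0.74·c / 2.69 GHz = 0.0825 m
βl = 2π·l/λ = 2π × 0.271 = 97.7°
tan(βl) = -7.38
Z_in = Z_0·(Z_L + jZ_0·tanβl)/(Z_0 + jZ_L·tanβl) = 19.5 + j9.48 Ω
Γ_s = (Z_in − Z_s)/(Z_in + Z_s) = (-30.5 + j9.48)/(69.5 + j9.48), |Γ_s| = 0.456

|Γ| ≈ 0.456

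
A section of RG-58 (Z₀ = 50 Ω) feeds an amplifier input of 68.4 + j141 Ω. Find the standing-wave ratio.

Γ = (Z_L − Z_0)/(Z_L + Z_0) = (18.4 + j141)/(118.4 + j141)
|Γ| = 142/184 = 0.772
VSWR = (1 + |Γ|)/(1 − |Γ|) = 1.77/0.228

VSWR ≈ 7.78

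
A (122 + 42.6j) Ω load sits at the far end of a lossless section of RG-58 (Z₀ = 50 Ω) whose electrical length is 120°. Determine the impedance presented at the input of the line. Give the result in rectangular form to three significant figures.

Z_in ≈ 20.3 + j17 Ω

tan(βl) = tan(120°) = -1.73
Z_in = Z_0·(Z_L + jZ_0·tanβl)/(Z_0 + jZ_L·tanβl)
     = 50·(122 − j44)/(124 − j211)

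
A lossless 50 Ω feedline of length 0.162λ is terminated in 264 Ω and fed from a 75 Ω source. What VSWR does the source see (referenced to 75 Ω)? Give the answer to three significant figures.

VSWR ≈ 6.73

βl = 2π × 0.162 = 58.3°
tan(βl) = 1.62
Z_in = Z_0·(Z_L + jZ_0·tanβl)/(Z_0 + jZ_L·tanβl) = 12.9 − j29.3 Ω
Γ_s = (Z_in − Z_s)/(Z_in + Z_s) = (-62.1 − j29.3)/(87.9 − j29.3), |Γ_s| = 0.741
VSWR = (1 + |Γ_s|)/(1 − |Γ_s|)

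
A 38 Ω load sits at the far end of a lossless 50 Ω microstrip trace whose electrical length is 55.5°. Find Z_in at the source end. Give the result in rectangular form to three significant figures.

tan(βl) = tan(55.5°) = 1.46
Z_in = Z_0·(Z_L + jZ_0·tanβl)/(Z_0 + jZ_L·tanβl)
     = 50·(38 + j72.8)/(50 + j55.3)

Z_in ≈ 53.3 + j13.8 Ω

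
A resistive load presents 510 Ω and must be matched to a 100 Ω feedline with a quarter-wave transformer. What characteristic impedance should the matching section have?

Z_qwt = √(Z_0·R_L) = √(100 × 510) = √51000

Z_qwt ≈ 226 Ω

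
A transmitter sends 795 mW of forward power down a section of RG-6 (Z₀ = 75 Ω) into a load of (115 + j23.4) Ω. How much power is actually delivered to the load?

P_delivered ≈ 748 mW

|Γ| = |(40 + j23.4)/(190 + j23.4)| = 0.242
|Γ|² = 0.0586
P_refl = |Γ|²·P_inc = 46.6 mW, P_del = (1 − |Γ|²)·P_inc = 748 mW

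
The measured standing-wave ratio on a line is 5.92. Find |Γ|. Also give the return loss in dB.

|Γ| ≈ 0.711; return loss ≈ 2.96 dB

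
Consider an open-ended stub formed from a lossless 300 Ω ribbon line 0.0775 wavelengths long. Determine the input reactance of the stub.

βl = 2π × 0.0775 = 27.9°
tan(βl) = 0.529
For an open-ended stub, Z_in = −jZ_0·cot(βl) = −jZ_0/tan(βl)

X_in ≈ -567 Ω (capacitive)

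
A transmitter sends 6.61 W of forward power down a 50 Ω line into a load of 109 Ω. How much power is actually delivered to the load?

P_delivered ≈ 5.7 W

Γ = (109 − 50)/(109 + 50) = 0.371
|Γ|² = 0.138
P_refl = |Γ|²·P_inc = 0.91 W, P_del = (1 − |Γ|²)·P_inc = 5.7 W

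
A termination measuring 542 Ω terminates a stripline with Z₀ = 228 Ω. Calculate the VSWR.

VSWR ≈ 2.38

For a purely resistive load, VSWR = R_L/Z_0 or Z_0/R_L (whichever > 1) = 542/228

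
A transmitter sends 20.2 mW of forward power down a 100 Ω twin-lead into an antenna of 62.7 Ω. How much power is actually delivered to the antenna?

Γ = (62.7 − 100)/(62.7 + 100) = -0.229
|Γ|² = 0.0526
P_refl = |Γ|²·P_inc = 1.06 mW, P_del = (1 − |Γ|²)·P_inc = 19.1 mW

P_delivered ≈ 19.1 mW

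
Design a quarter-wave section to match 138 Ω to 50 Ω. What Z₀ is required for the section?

Z_qwt ≈ 83.1 Ω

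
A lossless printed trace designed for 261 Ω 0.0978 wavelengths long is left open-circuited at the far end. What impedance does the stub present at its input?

Z_in ≈ −j370 Ω

βl = 2π × 0.0978 = 35.2°
tan(βl) = 0.706
For an open-circuited stub, Z_in = −jZ_0·cot(βl) = −jZ_0/tan(βl)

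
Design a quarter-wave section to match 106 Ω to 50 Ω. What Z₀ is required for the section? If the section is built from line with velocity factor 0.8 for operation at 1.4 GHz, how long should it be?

Z_qwt ≈ 72.8 Ω; length ≈ 4.29 cm

Z_qwt = √(Z_0·R_L) = √(50 × 106) = √5300
λ = 0.8·c/f = 0.171 m, so l = λ/4 = 0.0429 m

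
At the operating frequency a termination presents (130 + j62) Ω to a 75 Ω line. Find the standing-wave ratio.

VSWR ≈ 2.26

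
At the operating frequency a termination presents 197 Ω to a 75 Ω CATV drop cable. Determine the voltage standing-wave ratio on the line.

Γ = (197 − 75)/(197 + 75) = 0.449
VSWR = (1 + 0.449)/(1 − 0.449)

VSWR ≈ 2.63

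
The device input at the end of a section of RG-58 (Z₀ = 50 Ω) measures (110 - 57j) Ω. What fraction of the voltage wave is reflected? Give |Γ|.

|Γ| ≈ 0.487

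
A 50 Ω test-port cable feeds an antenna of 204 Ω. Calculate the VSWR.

Γ = (204 − 50)/(204 + 50) = 0.606
VSWR = (1 + 0.606)/(1 − 0.606)

VSWR ≈ 4.08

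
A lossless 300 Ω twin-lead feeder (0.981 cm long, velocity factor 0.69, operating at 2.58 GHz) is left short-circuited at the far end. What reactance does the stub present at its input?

λ = v/f = 0.69·c / 2.58 GHz = 0.0802 m
βl = 2π·l/λ = 2π × 0.122 = 44°
tan(βl) = 0.966
For a short-circuited stub, Z_in = jZ_0·tan(βl)

X_in ≈ 290 Ω (inductive)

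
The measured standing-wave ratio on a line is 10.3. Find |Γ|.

|Γ| = (S − 1)/(S + 1) = (10.3 − 1)/(10.3 + 1) = 9.3/11.3

|Γ| ≈ 0.823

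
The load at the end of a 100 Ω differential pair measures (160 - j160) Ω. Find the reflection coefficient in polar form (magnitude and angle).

Γ ≈ 0.56 ∠ -37.8°

Γ = (Z_L − Z_0)/(Z_L + Z_0) = (60 − j160)/(260 − j160)
|Γ| = 171/305 = 0.56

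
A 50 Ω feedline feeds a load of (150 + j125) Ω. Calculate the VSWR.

VSWR ≈ 5.23

Γ = (Z_L − Z_0)/(Z_L + Z_0) = (100 + j125)/(200 + j125)
|Γ| = 160/236 = 0.679
VSWR = (1 + |Γ|)/(1 − |Γ|) = 1.68/0.321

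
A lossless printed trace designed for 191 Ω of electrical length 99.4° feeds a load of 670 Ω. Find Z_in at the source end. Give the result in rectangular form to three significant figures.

Z_in ≈ 55.8 + j29 Ω

tan(βl) = tan(99.4°) = -6.04
Z_in = Z_0·(Z_L + jZ_0·tanβl)/(Z_0 + jZ_L·tanβl)
     = 191·(670 − j1150)/(191 − j4050)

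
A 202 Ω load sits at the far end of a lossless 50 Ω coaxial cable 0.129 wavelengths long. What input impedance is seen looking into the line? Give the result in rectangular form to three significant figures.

βl = 2π × 0.129 = 46.4°
tan(βl) = tan(46.4°) = 1.05
Z_in = Z_0·(Z_L + jZ_0·tanβl)/(Z_0 + jZ_L·tanβl)
     = 50·(202 + j52.6)/(50 + j212)

Z_in ≈ 22.3 − j42.3 Ω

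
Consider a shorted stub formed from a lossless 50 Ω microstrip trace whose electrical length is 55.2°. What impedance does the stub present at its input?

Z_in ≈ +j71.9 Ω

tan(βl) = 1.44
For a shorted stub, Z_in = jZ_0·tan(βl)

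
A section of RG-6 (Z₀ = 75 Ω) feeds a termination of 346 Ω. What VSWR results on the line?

VSWR ≈ 4.61

Γ = (346 − 75)/(346 + 75) = 0.644
VSWR = (1 + 0.644)/(1 − 0.644)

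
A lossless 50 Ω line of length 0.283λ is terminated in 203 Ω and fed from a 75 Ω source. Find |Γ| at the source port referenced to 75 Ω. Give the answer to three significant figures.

|Γ| ≈ 0.712

βl = 2π × 0.283 = 102°
tan(βl) = -4.75
Z_in = Z_0·(Z_L + jZ_0·tanβl)/(Z_0 + jZ_L·tanβl) = 12.8 + j9.85 Ω
Γ_s = (Z_in − Z_s)/(Z_in + Z_s) = (-62.2 + j9.85)/(87.8 + j9.85), |Γ_s| = 0.712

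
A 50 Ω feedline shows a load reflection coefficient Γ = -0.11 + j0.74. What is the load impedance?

Z_L = Z_0·(1 + Γ)/(1 − Γ) = 50·(0.89 + j0.74)/(1.11 − j0.74)

Z_L ≈ 12.4 + j41.6 Ω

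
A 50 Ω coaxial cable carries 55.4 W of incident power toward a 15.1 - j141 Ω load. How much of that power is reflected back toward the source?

|Γ| = |(-34.9 − j141)/(65.1 − j141)| = 0.935
|Γ|² = 0.875
P_refl = |Γ|²·P_inc = 48.5 W, P_del = (1 − |Γ|²)·P_inc = 6.94 W

P_reflected ≈ 48.5 W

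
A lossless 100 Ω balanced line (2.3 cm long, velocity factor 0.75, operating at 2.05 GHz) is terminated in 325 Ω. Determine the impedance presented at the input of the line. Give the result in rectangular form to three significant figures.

Z_in ≈ 32.6 − j23.4 Ω

λ = v/f = 0.75·c / 2.05 GHz = 0.11 m
βl = 2π·l/λ = 2π × 0.21 = 75.4°
tan(βl) = tan(75.4°) = 3.85
Z_in = Z_0·(Z_L + jZ_0·tanβl)/(Z_0 + jZ_L·tanβl)
     = 100·(325 + j385)/(100 + j1250)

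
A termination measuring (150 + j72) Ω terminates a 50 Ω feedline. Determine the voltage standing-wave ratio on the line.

Γ = (Z_L − Z_0)/(Z_L + Z_0) = (100 + j72)/(200 + j72)
|Γ| = 123/213 = 0.58
VSWR = (1 + |Γ|)/(1 − |Γ|) = 1.58/0.42

VSWR ≈ 3.76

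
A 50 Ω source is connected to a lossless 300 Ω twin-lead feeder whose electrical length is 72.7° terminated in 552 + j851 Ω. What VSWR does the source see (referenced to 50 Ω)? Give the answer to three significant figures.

tan(βl) = 3.21
Z_in = Z_0·(Z_L + jZ_0·tanβl)/(Z_0 + jZ_L·tanβl) = 62 − j179 Ω
Γ_s = (Z_in − Z_s)/(Z_in + Z_s) = (12 − j179)/(112 − j179), |Γ_s| = 0.849
VSWR = (1 + |Γ_s|)/(1 − |Γ_s|)

VSWR ≈ 12.2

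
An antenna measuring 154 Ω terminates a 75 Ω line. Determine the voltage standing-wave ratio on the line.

For a purely resistive load, VSWR = R_L/Z_0 or Z_0/R_L (whichever > 1) = 154/75

VSWR ≈ 2.05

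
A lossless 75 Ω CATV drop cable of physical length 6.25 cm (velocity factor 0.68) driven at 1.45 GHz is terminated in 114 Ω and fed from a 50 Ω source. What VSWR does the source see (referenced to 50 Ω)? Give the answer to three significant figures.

VSWR ≈ 2.17

λ = v/f = 0.68·c / 1.45 GHz = 0.141 m
βl = 2π·l/λ = 2π × 0.444 = 160°
tan(βl) = -0.365
Z_in = Z_0·(Z_L + jZ_0·tanβl)/(Z_0 + jZ_L·tanβl) = 98.8 + j27.4 Ω
Γ_s = (Z_in − Z_s)/(Z_in + Z_s) = (48.8 + j27.4)/(149 + j27.4), |Γ_s| = 0.37
VSWR = (1 + |Γ_s|)/(1 − |Γ_s|)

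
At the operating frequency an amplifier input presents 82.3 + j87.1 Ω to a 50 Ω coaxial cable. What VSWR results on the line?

Γ = (Z_L − Z_0)/(Z_L + Z_0) = (32.3 + j87.1)/(132.3 + j87.1)
|Γ| = 92.9/158 = 0.586
VSWR = (1 + |Γ|)/(1 − |Γ|) = 1.59/0.414

VSWR ≈ 3.84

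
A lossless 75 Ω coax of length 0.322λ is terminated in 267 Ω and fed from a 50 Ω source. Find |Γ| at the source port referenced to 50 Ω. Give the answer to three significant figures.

βl = 2π × 0.322 = 116°
tan(βl) = -2.06
Z_in = Z_0·(Z_L + jZ_0·tanβl)/(Z_0 + jZ_L·tanβl) = 25.6 + j33 Ω
Γ_s = (Z_in − Z_s)/(Z_in + Z_s) = (-24.4 + j33)/(75.6 + j33), |Γ_s| = 0.498

|Γ| ≈ 0.498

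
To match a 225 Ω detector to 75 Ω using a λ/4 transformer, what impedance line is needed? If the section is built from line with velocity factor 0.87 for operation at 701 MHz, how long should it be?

Z_qwt = √(Z_0·R_L) = √(75 × 225) = √16880
λ = 0.87·c/f = 0.372 m, so l = λ/4 = 0.0931 m

Z_qwt ≈ 130 Ω; length ≈ 9.31 cm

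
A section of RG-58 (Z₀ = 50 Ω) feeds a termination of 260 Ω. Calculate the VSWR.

For a purely resistive load, VSWR = R_L/Z_0 or Z_0/R_L (whichever > 1) = 260/50

VSWR ≈ 5.2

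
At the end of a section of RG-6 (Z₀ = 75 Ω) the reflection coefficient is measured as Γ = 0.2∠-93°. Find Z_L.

Z_L = Z_0·(1 + Γ)/(1 − Γ) = 75·(0.99 − j0.2)/(1.01 + j0.2)

Z_L ≈ 67.9 − j28.2 Ω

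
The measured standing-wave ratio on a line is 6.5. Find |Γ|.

|Γ| ≈ 0.733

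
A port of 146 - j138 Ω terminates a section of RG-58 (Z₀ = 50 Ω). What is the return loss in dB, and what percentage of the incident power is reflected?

RL ≈ 3.08 dB; 49.2% of incident power reflected

Γ = (96 − j138)/(196 − j138), |Γ| = 0.701
RL = −20·log₁₀(0.701) = 3.08 dB
P_refl/P_inc = |Γ|² = 0.492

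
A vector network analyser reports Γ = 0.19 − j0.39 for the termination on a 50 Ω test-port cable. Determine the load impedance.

Z_L ≈ 50.2 − j48.3 Ω

Z_L = Z_0·(1 + Γ)/(1 − Γ) = 50·(1.19 − j0.39)/(0.81 + j0.39)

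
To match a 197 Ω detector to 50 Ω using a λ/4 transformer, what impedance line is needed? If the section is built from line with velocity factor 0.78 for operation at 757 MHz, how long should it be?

Z_qwt ≈ 99.2 Ω; length ≈ 7.73 cm

Z_qwt = √(Z_0·R_L) = √(50 × 197) = √9850
λ = 0.78·c/f = 0.309 m, so l = λ/4 = 0.0773 m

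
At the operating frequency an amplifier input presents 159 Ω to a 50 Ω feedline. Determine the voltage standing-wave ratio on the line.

VSWR ≈ 3.18

Γ = (159 − 50)/(159 + 50) = 0.522
VSWR = (1 + 0.522)/(1 − 0.522)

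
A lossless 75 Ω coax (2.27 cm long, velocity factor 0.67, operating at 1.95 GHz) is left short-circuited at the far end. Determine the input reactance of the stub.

X_in ≈ 396 Ω (inductive)

λ = v/f = 0.67·c / 1.95 GHz = 0.103 m
βl = 2π·l/λ = 2π × 0.22 = 79.3°
tan(βl) = 5.28
For a short-circuited stub, Z_in = jZ_0·tan(βl)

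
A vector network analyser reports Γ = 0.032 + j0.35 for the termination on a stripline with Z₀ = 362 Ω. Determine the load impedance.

Z_L = Z_0·(1 + Γ)/(1 − Γ) = 362·(1.03 + j0.35)/(0.968 − j0.35)

Z_L ≈ 299 + j239 Ω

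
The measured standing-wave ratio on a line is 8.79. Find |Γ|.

|Γ| = (S − 1)/(S + 1) = (8.79 − 1)/(8.79 + 1) = 7.79/9.79

|Γ| ≈ 0.796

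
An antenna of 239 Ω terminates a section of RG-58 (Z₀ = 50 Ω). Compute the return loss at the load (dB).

RL ≈ 3.69 dB

Γ = (239 − 50)/(239 + 50) = 0.654
RL = −20·log₁₀|Γ| = −20·log₁₀(0.654)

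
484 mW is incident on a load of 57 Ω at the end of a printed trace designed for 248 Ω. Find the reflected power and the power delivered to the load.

P_reflected ≈ 190 mW; P_delivered ≈ 294 mW

Γ = (57 − 248)/(57 + 248) = -0.626
|Γ|² = 0.392
P_refl = |Γ|²·P_inc = 190 mW, P_del = (1 − |Γ|²)·P_inc = 294 mW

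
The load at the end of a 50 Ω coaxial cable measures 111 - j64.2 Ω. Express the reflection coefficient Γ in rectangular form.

Γ = (Z_L − Z_0)/(Z_L + Z_0) = (61 − j64.2)/(161 − j64.2)

Γ ≈ 0.464 − j0.214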